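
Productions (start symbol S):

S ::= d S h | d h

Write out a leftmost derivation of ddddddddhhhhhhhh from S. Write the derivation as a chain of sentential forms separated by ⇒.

S ⇒ dSh   [S ::= d S h]
dSh ⇒ ddShh   [S ::= d S h]
ddShh ⇒ dddShhh   [S ::= d S h]
dddShhh ⇒ ddddShhhh   [S ::= d S h]
ddddShhhh ⇒ dddddShhhhh   [S ::= d S h]
dddddShhhhh ⇒ ddddddShhhhhh   [S ::= d S h]
ddddddShhhhhh ⇒ dddddddShhhhhhh   [S ::= d S h]
dddddddShhhhhhh ⇒ ddddddddhhhhhhhh   [S ::= d h]

S⇒dSh⇒ddShh⇒dddShhh⇒ddddShhhh⇒dddddShhhhh⇒ddddddShhhhhh⇒dddddddShhhhhhh⇒ddddddddhhhhhhhh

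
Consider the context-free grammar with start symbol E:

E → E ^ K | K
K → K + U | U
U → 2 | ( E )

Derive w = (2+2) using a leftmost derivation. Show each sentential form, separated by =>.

E => K   [E → K]
K => U   [K → U]
U => (E)   [U → ( E )]
(E) => (K)   [E → K]
(K) => (K+U)   [K → K + U]
(K+U) => (U+U)   [K → U]
(U+U) => (2+U)   [U → 2]
(2+U) => (2+2)   [U → 2]

E=>K=>U=>(E)=>(K)=>(K+U)=>(U+U)=>(2+U)=>(2+2)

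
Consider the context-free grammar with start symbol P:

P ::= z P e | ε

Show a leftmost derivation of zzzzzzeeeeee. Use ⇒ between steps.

P ⇒ zPe   [P ::= z P e]
zPe ⇒ zzPee   [P ::= z P e]
zzPee ⇒ zzzPeee   [P ::= z P e]
zzzPeee ⇒ zzzzPeeee   [P ::= z P e]
zzzzPeeee ⇒ zzzzzPeeeee   [P ::= z P e]
zzzzzPeeeee ⇒ zzzzzzPeeeeee   [P ::= z P e]
zzzzzzPeeeeee ⇒ zzzzzzeeeeee   [P ::= ε]

P ⇒ zPe ⇒ zzPee ⇒ zzzPeee ⇒ zzzzPeeee ⇒ zzzzzPeeeee ⇒ zzzzzzPeeeeee ⇒ zzzzzzeeeeee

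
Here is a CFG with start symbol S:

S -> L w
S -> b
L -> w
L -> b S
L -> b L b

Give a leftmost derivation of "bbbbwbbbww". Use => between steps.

S => Lw => bSw => bLww => bbLbww => bbbLbbww => bbbbLbbbww => bbbbwbbbww

S => Lw   [S -> L w]
Lw => bSw   [L -> b S]
bSw => bLww   [S -> L w]
bLww => bbLbww   [L -> b L b]
bbLbww => bbbLbbww   [L -> b L b]
bbbLbbww => bbbbLbbbww   [L -> b L b]
bbbbLbbbww => bbbbwbbbww   [L -> w]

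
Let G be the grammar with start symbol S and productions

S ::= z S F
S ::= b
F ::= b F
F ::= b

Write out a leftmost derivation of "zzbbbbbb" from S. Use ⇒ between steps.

S ⇒ zSF ⇒ zzSFF ⇒ zzbFF ⇒ zzbbFF ⇒ zzbbbFF ⇒ zzbbbbF ⇒ zzbbbbbF ⇒ zzbbbbbb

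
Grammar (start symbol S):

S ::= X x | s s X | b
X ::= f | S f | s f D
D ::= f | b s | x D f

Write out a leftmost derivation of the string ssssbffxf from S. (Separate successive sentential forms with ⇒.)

S ⇒ ssX ⇒ ssSf ⇒ ssXxf ⇒ ssSfxf ⇒ ssssXfxf ⇒ ssssSffxf ⇒ ssssbffxf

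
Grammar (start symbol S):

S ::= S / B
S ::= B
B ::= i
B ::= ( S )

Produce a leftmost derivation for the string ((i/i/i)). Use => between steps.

S => B   [S ::= B]
B => (S)   [B ::= ( S )]
(S) => (B)   [S ::= B]
(B) => ((S))   [B ::= ( S )]
((S)) => ((S/B))   [S ::= S / B]
((S/B)) => ((S/B/B))   [S ::= S / B]
((S/B/B)) => ((B/B/B))   [S ::= B]
((B/B/B)) => ((i/B/B))   [B ::= i]
((i/B/B)) => ((i/i/B))   [B ::= i]
((i/i/B)) => ((i/i/i))   [B ::= i]

S => B => (S) => (B) => ((S)) => ((S/B)) => ((S/B/B)) => ((B/B/B)) => ((i/B/B)) => ((i/i/B)) => ((i/i/i))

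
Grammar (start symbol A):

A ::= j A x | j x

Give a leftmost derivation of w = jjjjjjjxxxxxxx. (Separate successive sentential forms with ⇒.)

A ⇒ jAx ⇒ jjAxx ⇒ jjjAxxx ⇒ jjjjAxxxx ⇒ jjjjjAxxxxx ⇒ jjjjjjAxxxxxx ⇒ jjjjjjjxxxxxxx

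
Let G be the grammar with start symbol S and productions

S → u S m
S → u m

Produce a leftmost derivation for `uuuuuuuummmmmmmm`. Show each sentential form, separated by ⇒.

S ⇒ uSm   [S → u S m]
uSm ⇒ uuSmm   [S → u S m]
uuSmm ⇒ uuuSmmm   [S → u S m]
uuuSmmm ⇒ uuuuSmmmm   [S → u S m]
uuuuSmmmm ⇒ uuuuuSmmmmm   [S → u S m]
uuuuuSmmmmm ⇒ uuuuuuSmmmmmm   [S → u S m]
uuuuuuSmmmmmm ⇒ uuuuuuuSmmmmmmm   [S → u S m]
uuuuuuuSmmmmmmm ⇒ uuuuuuuummmmmmmm   [S → u m]

S⇒uSm⇒uuSmm⇒uuuSmmm⇒uuuuSmmmm⇒uuuuuSmmmmm⇒uuuuuuSmmmmmm⇒uuuuuuuSmmmmmmm⇒uuuuuuuummmmmmmm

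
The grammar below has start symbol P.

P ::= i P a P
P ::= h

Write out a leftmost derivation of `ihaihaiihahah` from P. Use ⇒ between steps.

P⇒iPaP⇒ihaP⇒ihaiPaP⇒ihaihaP⇒ihaihaiPaP⇒ihaihaiiPaPaP⇒ihaihaiihaPaP⇒ihaihaiihahaP⇒ihaihaiihahah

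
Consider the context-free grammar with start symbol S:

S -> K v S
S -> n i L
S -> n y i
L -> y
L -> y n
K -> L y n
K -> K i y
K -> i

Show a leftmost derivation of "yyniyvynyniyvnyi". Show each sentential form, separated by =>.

S => KvS => KiyvS => LyniyvS => yyniyvS => yyniyvKvS => yyniyvKiyvS => yyniyvLyniyvS => yyniyvynyniyvS => yyniyvynyniyvnyi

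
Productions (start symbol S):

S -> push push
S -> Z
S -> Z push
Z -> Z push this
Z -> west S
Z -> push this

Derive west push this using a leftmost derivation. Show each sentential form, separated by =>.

S => Z => west S => west Z => west push this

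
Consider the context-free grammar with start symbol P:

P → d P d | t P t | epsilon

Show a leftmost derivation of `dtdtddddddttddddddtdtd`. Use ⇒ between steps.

P⇒dPd⇒dtPtd⇒dtdPdtd⇒dtdtPtdtd⇒dtdtdPdtdtd⇒dtdtddPddtdtd⇒dtdtdddPdddtdtd⇒dtdtddddPddddtdtd⇒dtdtdddddPdddddtdtd⇒dtdtddddddPddddddtdtd⇒dtdtddddddtPtddddddtdtd⇒dtdtddddddttddddddtdtd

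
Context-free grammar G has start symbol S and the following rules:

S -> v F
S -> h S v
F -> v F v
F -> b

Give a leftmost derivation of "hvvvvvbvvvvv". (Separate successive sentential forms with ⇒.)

S⇒hSv⇒hvFv⇒hvvFvv⇒hvvvFvvv⇒hvvvvFvvvv⇒hvvvvvFvvvvv⇒hvvvvvbvvvvv

S ⇒ hSv   [S -> h S v]
hSv ⇒ hvFv   [S -> v F]
hvFv ⇒ hvvFvv   [F -> v F v]
hvvFvv ⇒ hvvvFvvv   [F -> v F v]
hvvvFvvv ⇒ hvvvvFvvvv   [F -> v F v]
hvvvvFvvvv ⇒ hvvvvvFvvvvv   [F -> v F v]
hvvvvvFvvvvv ⇒ hvvvvvbvvvvv   [F -> b]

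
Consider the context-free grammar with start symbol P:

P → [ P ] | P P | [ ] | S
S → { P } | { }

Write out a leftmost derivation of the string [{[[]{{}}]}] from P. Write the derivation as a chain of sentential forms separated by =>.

P => [P]   [P → [ P ]]
[P] => [S]   [P → S]
[S] => [{P}]   [S → { P }]
[{P}] => [{[P]}]   [P → [ P ]]
[{[P]}] => [{[PP]}]   [P → P P]
[{[PP]}] => [{[[]P]}]   [P → [ ]]
[{[[]P]}] => [{[[]S]}]   [P → S]
[{[[]S]}] => [{[[]{P}]}]   [S → { P }]
[{[[]{P}]}] => [{[[]{S}]}]   [P → S]
[{[[]{S}]}] => [{[[]{{}}]}]   [S → { }]

P => [P] => [S] => [{P}] => [{[P]}] => [{[PP]}] => [{[[]P]}] => [{[[]S]}] => [{[[]{P}]}] => [{[[]{S}]}] => [{[[]{{}}]}]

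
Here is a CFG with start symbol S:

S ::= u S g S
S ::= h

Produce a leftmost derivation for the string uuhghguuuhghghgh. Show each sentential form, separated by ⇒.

S ⇒ uSgS   [S ::= u S g S]
uSgS ⇒ uuSgSgS   [S ::= u S g S]
uuSgSgS ⇒ uuhgSgS   [S ::= h]
uuhgSgS ⇒ uuhghgS   [S ::= h]
uuhghgS ⇒ uuhghguSgS   [S ::= u S g S]
uuhghguSgS ⇒ uuhghguuSgSgS   [S ::= u S g S]
uuhghguuSgSgS ⇒ uuhghguuuSgSgSgS   [S ::= u S g S]
uuhghguuuSgSgSgS ⇒ uuhghguuuhgSgSgS   [S ::= h]
uuhghguuuhgSgSgS ⇒ uuhghguuuhghgSgS   [S ::= h]
uuhghguuuhghgSgS ⇒ uuhghguuuhghghgS   [S ::= h]
uuhghguuuhghghgS ⇒ uuhghguuuhghghgh   [S ::= h]

S ⇒ uSgS ⇒ uuSgSgS ⇒ uuhgSgS ⇒ uuhghgS ⇒ uuhghguSgS ⇒ uuhghguuSgSgS ⇒ uuhghguuuSgSgSgS ⇒ uuhghguuuhgSgSgS ⇒ uuhghguuuhghgSgS ⇒ uuhghguuuhghghgS ⇒ uuhghguuuhghghgh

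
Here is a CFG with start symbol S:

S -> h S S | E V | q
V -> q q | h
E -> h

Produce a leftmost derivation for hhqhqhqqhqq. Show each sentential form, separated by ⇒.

S ⇒ hSS ⇒ hhSSS ⇒ hhqSS ⇒ hhqhSSS ⇒ hhqhqSS ⇒ hhqhqEVS ⇒ hhqhqhVS ⇒ hhqhqhqqS ⇒ hhqhqhqqEV ⇒ hhqhqhqqhV ⇒ hhqhqhqqhqq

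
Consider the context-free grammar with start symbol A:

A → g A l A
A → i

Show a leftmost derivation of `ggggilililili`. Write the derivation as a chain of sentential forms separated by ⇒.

A⇒gAlA⇒ggAlAlA⇒gggAlAlAlA⇒ggggAlAlAlAlA⇒ggggilAlAlAlA⇒ggggililAlAlA⇒ggggilililAlA⇒ggggililililA⇒ggggilililili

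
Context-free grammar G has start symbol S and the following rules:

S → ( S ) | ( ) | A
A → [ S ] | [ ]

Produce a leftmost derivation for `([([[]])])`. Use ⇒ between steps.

S ⇒ (S)   [S → ( S )]
(S) ⇒ (A)   [S → A]
(A) ⇒ ([S])   [A → [ S ]]
([S]) ⇒ ([(S)])   [S → ( S )]
([(S)]) ⇒ ([(A)])   [S → A]
([(A)]) ⇒ ([([S])])   [A → [ S ]]
([([S])]) ⇒ ([([A])])   [S → A]
([([A])]) ⇒ ([([[]])])   [A → [ ]]

S ⇒ (S) ⇒ (A) ⇒ ([S]) ⇒ ([(S)]) ⇒ ([(A)]) ⇒ ([([S])]) ⇒ ([([A])]) ⇒ ([([[]])])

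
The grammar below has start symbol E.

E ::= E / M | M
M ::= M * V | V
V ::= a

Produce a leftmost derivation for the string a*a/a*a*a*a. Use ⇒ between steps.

E⇒E/M⇒M/M⇒M*V/M⇒V*V/M⇒a*V/M⇒a*a/M⇒a*a/M*V⇒a*a/M*V*V⇒a*a/M*V*V*V⇒a*a/V*V*V*V⇒a*a/a*V*V*V⇒a*a/a*a*V*V⇒a*a/a*a*a*V⇒a*a/a*a*a*a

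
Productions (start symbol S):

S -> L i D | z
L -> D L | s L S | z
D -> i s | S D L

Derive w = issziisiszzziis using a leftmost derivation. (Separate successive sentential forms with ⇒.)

S ⇒ LiD   [S -> L i D]
LiD ⇒ DLiD   [L -> D L]
DLiD ⇒ isLiD   [D -> i s]
isLiD ⇒ issLSiD   [L -> s L S]
issLSiD ⇒ issDLSiD   [L -> D L]
issDLSiD ⇒ issSDLLSiD   [D -> S D L]
issSDLLSiD ⇒ issLiDDLLSiD   [S -> L i D]
issLiDDLLSiD ⇒ issziDDLLSiD   [L -> z]
issziDDLLSiD ⇒ issziisDLLSiD   [D -> i s]
issziisDLLSiD ⇒ issziisisLLSiD   [D -> i s]
issziisisLLSiD ⇒ issziisiszLSiD   [L -> z]
issziisiszLSiD ⇒ issziisiszzSiD   [L -> z]
issziisiszzSiD ⇒ issziisiszzziD   [S -> z]
issziisiszzziD ⇒ issziisiszzziis   [D -> i s]

S⇒LiD⇒DLiD⇒isLiD⇒issLSiD⇒issDLSiD⇒issSDLLSiD⇒issLiDDLLSiD⇒issziDDLLSiD⇒issziisDLLSiD⇒issziisisLLSiD⇒issziisiszLSiD⇒issziisiszzSiD⇒issziisiszzziD⇒issziisiszzziis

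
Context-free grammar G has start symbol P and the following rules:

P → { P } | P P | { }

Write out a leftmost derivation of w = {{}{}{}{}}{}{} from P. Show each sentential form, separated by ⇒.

P⇒PP⇒PPP⇒{P}PP⇒{PP}PP⇒{PPP}PP⇒{PPPP}PP⇒{{}PPP}PP⇒{{}{}PP}PP⇒{{}{}{}P}PP⇒{{}{}{}{}}PP⇒{{}{}{}{}}{}P⇒{{}{}{}{}}{}{}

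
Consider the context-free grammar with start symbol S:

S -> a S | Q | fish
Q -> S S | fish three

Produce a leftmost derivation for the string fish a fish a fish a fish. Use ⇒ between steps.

S ⇒ Q   [S -> Q]
Q ⇒ S S   [Q -> S S]
S S ⇒ fish S   [S -> fish]
fish S ⇒ fish a S   [S -> a S]
fish a S ⇒ fish a Q   [S -> Q]
fish a Q ⇒ fish a S S   [Q -> S S]
fish a S S ⇒ fish a fish S   [S -> fish]
fish a fish S ⇒ fish a fish a S   [S -> a S]
fish a fish a S ⇒ fish a fish a Q   [S -> Q]
fish a fish a Q ⇒ fish a fish a S S   [Q -> S S]
fish a fish a S S ⇒ fish a fish a fish S   [S -> fish]
fish a fish a fish S ⇒ fish a fish a fish a S   [S -> a S]
fish a fish a fish a S ⇒ fish a fish a fish a fish   [S -> fish]

S ⇒ Q ⇒ S S ⇒ fish S ⇒ fish a S ⇒ fish a Q ⇒ fish a S S ⇒ fish a fish S ⇒ fish a fish a S ⇒ fish a fish a Q ⇒ fish a fish a S S ⇒ fish a fish a fish S ⇒ fish a fish a fish a S ⇒ fish a fish a fish a fish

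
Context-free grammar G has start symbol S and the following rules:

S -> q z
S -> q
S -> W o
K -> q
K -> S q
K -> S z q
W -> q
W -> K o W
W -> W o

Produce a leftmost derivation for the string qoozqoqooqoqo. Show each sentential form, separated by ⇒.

S ⇒ Wo ⇒ KoWo ⇒ SqoWo ⇒ WoqoWo ⇒ WooqoWo ⇒ KoWooqoWo ⇒ SzqoWooqoWo ⇒ WozqoWooqoWo ⇒ WoozqoWooqoWo ⇒ qoozqoWooqoWo ⇒ qoozqoqooqoWo ⇒ qoozqoqooqoqo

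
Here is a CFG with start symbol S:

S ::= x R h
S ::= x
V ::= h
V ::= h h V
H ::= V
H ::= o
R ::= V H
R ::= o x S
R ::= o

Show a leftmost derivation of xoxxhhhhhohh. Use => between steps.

S => xRh => xoxSh => xoxxRhh => xoxxVHhh => xoxxhhVHhh => xoxxhhhhVHhh => xoxxhhhhhHhh => xoxxhhhhhohh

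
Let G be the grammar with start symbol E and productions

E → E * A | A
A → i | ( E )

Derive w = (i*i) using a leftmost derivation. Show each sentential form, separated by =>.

E => A => (E) => (E*A) => (A*A) => (i*A) => (i*i)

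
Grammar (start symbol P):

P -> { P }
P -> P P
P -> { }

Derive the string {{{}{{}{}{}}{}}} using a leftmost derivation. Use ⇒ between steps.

P ⇒ {P} ⇒ {{P}} ⇒ {{PP}} ⇒ {{{}P}} ⇒ {{{}PP}} ⇒ {{{}{P}P}} ⇒ {{{}{PP}P}} ⇒ {{{}{PPP}P}} ⇒ {{{}{{}PP}P}} ⇒ {{{}{{}{}P}P}} ⇒ {{{}{{}{}{}}P}} ⇒ {{{}{{}{}{}}{}}}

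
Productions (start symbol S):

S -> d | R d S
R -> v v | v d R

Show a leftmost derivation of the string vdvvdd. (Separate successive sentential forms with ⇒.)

S ⇒ RdS   [S -> R d S]
RdS ⇒ vdRdS   [R -> v d R]
vdRdS ⇒ vdvvdS   [R -> v v]
vdvvdS ⇒ vdvvdd   [S -> d]

S ⇒ RdS ⇒ vdRdS ⇒ vdvvdS ⇒ vdvvdd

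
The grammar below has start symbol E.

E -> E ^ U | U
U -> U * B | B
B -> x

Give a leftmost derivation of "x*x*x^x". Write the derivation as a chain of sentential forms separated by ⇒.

E ⇒ E^U ⇒ U^U ⇒ U*B^U ⇒ U*B*B^U ⇒ B*B*B^U ⇒ x*B*B^U ⇒ x*x*B^U ⇒ x*x*x^U ⇒ x*x*x^B ⇒ x*x*x^x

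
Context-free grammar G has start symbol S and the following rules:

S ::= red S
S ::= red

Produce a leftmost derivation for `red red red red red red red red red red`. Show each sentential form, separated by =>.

S => red S => red red S => red red red S => red red red red S => red red red red red S => red red red red red red S => red red red red red red red S => red red red red red red red red S => red red red red red red red red red S => red red red red red red red red red red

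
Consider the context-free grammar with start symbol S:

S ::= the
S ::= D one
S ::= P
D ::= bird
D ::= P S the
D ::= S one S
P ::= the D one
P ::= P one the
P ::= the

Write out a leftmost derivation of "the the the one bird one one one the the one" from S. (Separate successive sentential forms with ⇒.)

S ⇒ D one   [S ::= D one]
D one ⇒ P S the one   [D ::= P S the]
P S the one ⇒ the S the one   [P ::= the]
the S the one ⇒ the P the one   [S ::= P]
the P the one ⇒ the P one the the one   [P ::= P one the]
the P one the the one ⇒ the the D one one the the one   [P ::= the D one]
the the D one one the the one ⇒ the the S one S one one the the one   [D ::= S one S]
the the S one S one one the the one ⇒ the the the one S one one the the one   [S ::= the]
the the the one S one one the the one ⇒ the the the one D one one one the the one   [S ::= D one]
the the the one D one one one the the one ⇒ the the the one bird one one one the the one   [D ::= bird]

S ⇒ D one ⇒ P S the one ⇒ the S the one ⇒ the P the one ⇒ the P one the the one ⇒ the the D one one the the one ⇒ the the S one S one one the the one ⇒ the the the one S one one the the one ⇒ the the the one D one one one the the one ⇒ the the the one bird one one one the the one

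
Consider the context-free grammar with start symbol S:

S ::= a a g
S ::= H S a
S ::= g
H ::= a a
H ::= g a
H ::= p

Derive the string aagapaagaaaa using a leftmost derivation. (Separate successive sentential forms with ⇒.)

S ⇒ HSa   [S ::= H S a]
HSa ⇒ aaSa   [H ::= a a]
aaSa ⇒ aaHSaa   [S ::= H S a]
aaHSaa ⇒ aagaSaa   [H ::= g a]
aagaSaa ⇒ aagaHSaaa   [S ::= H S a]
aagaHSaaa ⇒ aagapSaaa   [H ::= p]
aagapSaaa ⇒ aagapHSaaaa   [S ::= H S a]
aagapHSaaaa ⇒ aagapaaSaaaa   [H ::= a a]
aagapaaSaaaa ⇒ aagapaagaaaa   [S ::= g]

S ⇒ HSa ⇒ aaSa ⇒ aaHSaa ⇒ aagaSaa ⇒ aagaHSaaa ⇒ aagapSaaa ⇒ aagapHSaaaa ⇒ aagapaaSaaaa ⇒ aagapaagaaaa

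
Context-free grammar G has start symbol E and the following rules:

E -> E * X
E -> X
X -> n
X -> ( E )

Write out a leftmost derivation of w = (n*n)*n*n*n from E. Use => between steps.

E => E*X => E*X*X => E*X*X*X => X*X*X*X => (E)*X*X*X => (E*X)*X*X*X => (X*X)*X*X*X => (n*X)*X*X*X => (n*n)*X*X*X => (n*n)*n*X*X => (n*n)*n*n*X => (n*n)*n*n*n

E => E*X   [E -> E * X]
E*X => E*X*X   [E -> E * X]
E*X*X => E*X*X*X   [E -> E * X]
E*X*X*X => X*X*X*X   [E -> X]
X*X*X*X => (E)*X*X*X   [X -> ( E )]
(E)*X*X*X => (E*X)*X*X*X   [E -> E * X]
(E*X)*X*X*X => (X*X)*X*X*X   [E -> X]
(X*X)*X*X*X => (n*X)*X*X*X   [X -> n]
(n*X)*X*X*X => (n*n)*X*X*X   [X -> n]
(n*n)*X*X*X => (n*n)*n*X*X   [X -> n]
(n*n)*n*X*X => (n*n)*n*n*X   [X -> n]
(n*n)*n*n*X => (n*n)*n*n*n   [X -> n]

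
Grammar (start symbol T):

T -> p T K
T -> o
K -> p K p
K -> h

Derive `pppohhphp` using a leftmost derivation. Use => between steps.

T => pTK   [T -> p T K]
pTK => ppTKK   [T -> p T K]
ppTKK => pppTKKK   [T -> p T K]
pppTKKK => pppoKKK   [T -> o]
pppoKKK => pppohKK   [K -> h]
pppohKK => pppohhK   [K -> h]
pppohhK => pppohhpKp   [K -> p K p]
pppohhpKp => pppohhphp   [K -> h]

T=>pTK=>ppTKK=>pppTKKK=>pppoKKK=>pppohKK=>pppohhK=>pppohhpKp=>pppohhphp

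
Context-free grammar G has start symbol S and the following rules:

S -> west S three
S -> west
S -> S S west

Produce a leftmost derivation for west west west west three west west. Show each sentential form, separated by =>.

S => S S west => west S three S west => west S S west three S west => west west S west three S west => west west west west three S west => west west west west three west west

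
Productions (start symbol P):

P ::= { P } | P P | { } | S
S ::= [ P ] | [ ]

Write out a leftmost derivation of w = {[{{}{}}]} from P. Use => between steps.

P => {P} => {S} => {[P]} => {[{P}]} => {[{PP}]} => {[{{}P}]} => {[{{}{}}]}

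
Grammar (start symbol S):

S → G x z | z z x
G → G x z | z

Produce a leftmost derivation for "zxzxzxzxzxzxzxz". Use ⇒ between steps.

S ⇒ Gxz ⇒ Gxzxz ⇒ Gxzxzxz ⇒ Gxzxzxzxz ⇒ Gxzxzxzxzxz ⇒ Gxzxzxzxzxzxz ⇒ Gxzxzxzxzxzxzxz ⇒ zxzxzxzxzxzxzxz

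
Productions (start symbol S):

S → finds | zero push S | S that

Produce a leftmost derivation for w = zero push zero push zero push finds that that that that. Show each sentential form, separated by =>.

S => zero push S   [S → zero push S]
zero push S => zero push S that   [S → S that]
zero push S that => zero push zero push S that   [S → zero push S]
zero push zero push S that => zero push zero push zero push S that   [S → zero push S]
zero push zero push zero push S that => zero push zero push zero push S that that   [S → S that]
zero push zero push zero push S that that => zero push zero push zero push S that that that   [S → S that]
zero push zero push zero push S that that that => zero push zero push zero push S that that that that   [S → S that]
zero push zero push zero push S that that that that => zero push zero push zero push finds that that that that   [S → finds]

S => zero push S => zero push S that => zero push zero push S that => zero push zero push zero push S that => zero push zero push zero push S that that => zero push zero push zero push S that that that => zero push zero push zero push S that that that that => zero push zero push zero push finds that that that that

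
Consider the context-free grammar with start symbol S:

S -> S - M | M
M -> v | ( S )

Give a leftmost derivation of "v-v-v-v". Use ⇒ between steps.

S⇒S-M⇒S-M-M⇒S-M-M-M⇒M-M-M-M⇒v-M-M-M⇒v-v-M-M⇒v-v-v-M⇒v-v-v-v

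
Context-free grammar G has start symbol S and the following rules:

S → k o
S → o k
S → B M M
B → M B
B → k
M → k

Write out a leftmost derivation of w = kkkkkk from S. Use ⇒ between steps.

S ⇒ BMM   [S → B M M]
BMM ⇒ MBMM   [B → M B]
MBMM ⇒ kBMM   [M → k]
kBMM ⇒ kMBMM   [B → M B]
kMBMM ⇒ kkBMM   [M → k]
kkBMM ⇒ kkMBMM   [B → M B]
kkMBMM ⇒ kkkBMM   [M → k]
kkkBMM ⇒ kkkkMM   [B → k]
kkkkMM ⇒ kkkkkM   [M → k]
kkkkkM ⇒ kkkkkk   [M → k]

S ⇒ BMM ⇒ MBMM ⇒ kBMM ⇒ kMBMM ⇒ kkBMM ⇒ kkMBMM ⇒ kkkBMM ⇒ kkkkMM ⇒ kkkkkM ⇒ kkkkkk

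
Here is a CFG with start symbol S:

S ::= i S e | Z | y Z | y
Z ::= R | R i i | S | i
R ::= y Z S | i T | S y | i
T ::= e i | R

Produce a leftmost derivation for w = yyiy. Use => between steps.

S => Z   [S ::= Z]
Z => R   [Z ::= R]
R => Sy   [R ::= S y]
Sy => yZy   [S ::= y Z]
yZy => ySy   [Z ::= S]
ySy => yyZy   [S ::= y Z]
yyZy => yyiy   [Z ::= i]

S => Z => R => Sy => yZy => ySy => yyZy => yyiy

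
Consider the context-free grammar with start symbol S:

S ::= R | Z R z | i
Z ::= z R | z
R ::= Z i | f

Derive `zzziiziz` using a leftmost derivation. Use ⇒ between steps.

S ⇒ ZRz ⇒ zRRz ⇒ zZiRz ⇒ zzRiRz ⇒ zzZiiRz ⇒ zzziiRz ⇒ zzziiZiz ⇒ zzziiziz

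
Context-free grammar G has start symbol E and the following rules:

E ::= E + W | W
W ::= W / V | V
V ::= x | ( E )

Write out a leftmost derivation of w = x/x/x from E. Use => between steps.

E=>W=>W/V=>W/V/V=>V/V/V=>x/V/V=>x/x/V=>x/x/x

E => W   [E ::= W]
W => W/V   [W ::= W / V]
W/V => W/V/V   [W ::= W / V]
W/V/V => V/V/V   [W ::= V]
V/V/V => x/V/V   [V ::= x]
x/V/V => x/x/V   [V ::= x]
x/x/V => x/x/x   [V ::= x]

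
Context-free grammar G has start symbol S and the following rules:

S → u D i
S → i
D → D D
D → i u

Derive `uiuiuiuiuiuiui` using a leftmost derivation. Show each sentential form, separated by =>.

S => uDi => uDDi => uDDDi => uDDDDi => uDDDDDi => uDDDDDDi => uiuDDDDDi => uiuiuDDDDi => uiuiuiuDDDi => uiuiuiuiuDDi => uiuiuiuiuiuDi => uiuiuiuiuiuiui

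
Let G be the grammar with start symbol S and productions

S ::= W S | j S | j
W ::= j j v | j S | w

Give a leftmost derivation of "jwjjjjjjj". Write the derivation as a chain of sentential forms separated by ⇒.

S ⇒ WS ⇒ jSS ⇒ jWSS ⇒ jwSS ⇒ jwjSS ⇒ jwjWSS ⇒ jwjjSSS ⇒ jwjjjSSS ⇒ jwjjjjSSS ⇒ jwjjjjjSS ⇒ jwjjjjjjS ⇒ jwjjjjjjj

S ⇒ WS   [S ::= W S]
WS ⇒ jSS   [W ::= j S]
jSS ⇒ jWSS   [S ::= W S]
jWSS ⇒ jwSS   [W ::= w]
jwSS ⇒ jwjSS   [S ::= j S]
jwjSS ⇒ jwjWSS   [S ::= W S]
jwjWSS ⇒ jwjjSSS   [W ::= j S]
jwjjSSS ⇒ jwjjjSSS   [S ::= j S]
jwjjjSSS ⇒ jwjjjjSSS   [S ::= j S]
jwjjjjSSS ⇒ jwjjjjjSS   [S ::= j]
jwjjjjjSS ⇒ jwjjjjjjS   [S ::= j]
jwjjjjjjS ⇒ jwjjjjjjj   [S ::= j]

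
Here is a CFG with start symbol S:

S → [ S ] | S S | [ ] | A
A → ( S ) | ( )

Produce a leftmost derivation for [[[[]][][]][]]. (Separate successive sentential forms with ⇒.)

S ⇒ [S]   [S → [ S ]]
[S] ⇒ [SS]   [S → S S]
[SS] ⇒ [[S]S]   [S → [ S ]]
[[S]S] ⇒ [[SS]S]   [S → S S]
[[SS]S] ⇒ [[SSS]S]   [S → S S]
[[SSS]S] ⇒ [[[S]SS]S]   [S → [ S ]]
[[[S]SS]S] ⇒ [[[[]]SS]S]   [S → [ ]]
[[[[]]SS]S] ⇒ [[[[]][]S]S]   [S → [ ]]
[[[[]][]S]S] ⇒ [[[[]][][]]S]   [S → [ ]]
[[[[]][][]]S] ⇒ [[[[]][][]][]]   [S → [ ]]

S ⇒ [S] ⇒ [SS] ⇒ [[S]S] ⇒ [[SS]S] ⇒ [[SSS]S] ⇒ [[[S]SS]S] ⇒ [[[[]]SS]S] ⇒ [[[[]][]S]S] ⇒ [[[[]][][]]S] ⇒ [[[[]][][]][]]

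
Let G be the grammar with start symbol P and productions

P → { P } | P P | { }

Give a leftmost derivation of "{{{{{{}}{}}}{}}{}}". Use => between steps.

P => {P} => {PP} => {{P}P} => {{PP}P} => {{{P}P}P} => {{{{P}}P}P} => {{{{PP}}P}P} => {{{{{P}P}}P}P} => {{{{{{}}P}}P}P} => {{{{{{}}{}}}P}P} => {{{{{{}}{}}}{}}P} => {{{{{{}}{}}}{}}{}}

P => {P}   [P → { P }]
{P} => {PP}   [P → P P]
{PP} => {{P}P}   [P → { P }]
{{P}P} => {{PP}P}   [P → P P]
{{PP}P} => {{{P}P}P}   [P → { P }]
{{{P}P}P} => {{{{P}}P}P}   [P → { P }]
{{{{P}}P}P} => {{{{PP}}P}P}   [P → P P]
{{{{PP}}P}P} => {{{{{P}P}}P}P}   [P → { P }]
{{{{{P}P}}P}P} => {{{{{{}}P}}P}P}   [P → { }]
{{{{{{}}P}}P}P} => {{{{{{}}{}}}P}P}   [P → { }]
{{{{{{}}{}}}P}P} => {{{{{{}}{}}}{}}P}   [P → { }]
{{{{{{}}{}}}{}}P} => {{{{{{}}{}}}{}}{}}   [P → { }]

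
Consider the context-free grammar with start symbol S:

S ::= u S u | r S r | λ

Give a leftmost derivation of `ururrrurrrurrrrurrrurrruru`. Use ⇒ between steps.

S ⇒ uSu   [S ::= u S u]
uSu ⇒ urSru   [S ::= r S r]
urSru ⇒ uruSuru   [S ::= u S u]
uruSuru ⇒ ururSruru   [S ::= r S r]
ururSruru ⇒ ururrSrruru   [S ::= r S r]
ururrSrruru ⇒ ururrrSrrruru   [S ::= r S r]
ururrrSrrruru ⇒ ururrruSurrruru   [S ::= u S u]
ururrruSurrruru ⇒ ururrrurSrurrruru   [S ::= r S r]
ururrrurSrurrruru ⇒ ururrrurrSrrurrruru   [S ::= r S r]
ururrrurrSrrurrruru ⇒ ururrrurrrSrrrurrruru   [S ::= r S r]
ururrrurrrSrrrurrruru ⇒ ururrrurrruSurrrurrruru   [S ::= u S u]
ururrrurrruSurrrurrruru ⇒ ururrrurrrurSrurrrurrruru   [S ::= r S r]
ururrrurrrurSrurrrurrruru ⇒ ururrrurrrurrSrrurrrurrruru   [S ::= r S r]
ururrrurrrurrSrrurrrurrruru ⇒ ururrrurrrurrrrurrrurrruru   [S ::= λ]

S ⇒ uSu ⇒ urSru ⇒ uruSuru ⇒ ururSruru ⇒ ururrSrruru ⇒ ururrrSrrruru ⇒ ururrruSurrruru ⇒ ururrrurSrurrruru ⇒ ururrrurrSrrurrruru ⇒ ururrrurrrSrrrurrruru ⇒ ururrrurrruSurrrurrruru ⇒ ururrrurrrurSrurrrurrruru ⇒ ururrrurrrurrSrrurrrurrruru ⇒ ururrrurrrurrrrurrrurrruru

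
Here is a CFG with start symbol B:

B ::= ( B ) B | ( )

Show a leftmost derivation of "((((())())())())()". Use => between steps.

B => (B)B   [B ::= ( B ) B]
(B)B => ((B)B)B   [B ::= ( B ) B]
((B)B)B => (((B)B)B)B   [B ::= ( B ) B]
(((B)B)B)B => ((((B)B)B)B)B   [B ::= ( B ) B]
((((B)B)B)B)B => ((((())B)B)B)B   [B ::= ( )]
((((())B)B)B)B => ((((())())B)B)B   [B ::= ( )]
((((())())B)B)B => ((((())())())B)B   [B ::= ( )]
((((())())())B)B => ((((())())())())B   [B ::= ( )]
((((())())())())B => ((((())())())())()   [B ::= ( )]

B=>(B)B=>((B)B)B=>(((B)B)B)B=>((((B)B)B)B)B=>((((())B)B)B)B=>((((())())B)B)B=>((((())())())B)B=>((((())())())())B=>((((())())())())()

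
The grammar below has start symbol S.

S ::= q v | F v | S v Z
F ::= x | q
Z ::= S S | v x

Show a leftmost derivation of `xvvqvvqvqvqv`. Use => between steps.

S => SvZ => FvvZ => xvvZ => xvvSS => xvvSvZS => xvvqvvZS => xvvqvvSSS => xvvqvvqvSS => xvvqvvqvqvS => xvvqvvqvqvqv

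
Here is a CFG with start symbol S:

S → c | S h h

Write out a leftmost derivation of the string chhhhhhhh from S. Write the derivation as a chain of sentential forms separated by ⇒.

S ⇒ Shh ⇒ Shhhh ⇒ Shhhhhh ⇒ Shhhhhhhh ⇒ chhhhhhhh

S ⇒ Shh   [S → S h h]
Shh ⇒ Shhhh   [S → S h h]
Shhhh ⇒ Shhhhhh   [S → S h h]
Shhhhhh ⇒ Shhhhhhhh   [S → S h h]
Shhhhhhhh ⇒ chhhhhhhh   [S → c]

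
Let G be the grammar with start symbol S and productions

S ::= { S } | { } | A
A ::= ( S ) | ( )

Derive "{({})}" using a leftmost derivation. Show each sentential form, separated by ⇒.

S ⇒ {S} ⇒ {A} ⇒ {(S)} ⇒ {({})}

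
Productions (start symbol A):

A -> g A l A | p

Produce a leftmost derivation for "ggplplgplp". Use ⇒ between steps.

A ⇒ gAlA ⇒ ggAlAlA ⇒ ggplAlA ⇒ ggplplA ⇒ ggplplgAlA ⇒ ggplplgplA ⇒ ggplplgplp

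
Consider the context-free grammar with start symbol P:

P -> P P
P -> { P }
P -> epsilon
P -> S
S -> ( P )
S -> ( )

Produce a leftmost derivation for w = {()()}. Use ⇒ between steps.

P ⇒ {P} ⇒ {PP} ⇒ {SP} ⇒ {()P} ⇒ {()PP} ⇒ {()SP} ⇒ {()(P)P} ⇒ {()()P} ⇒ {()()}

P ⇒ {P}   [P -> { P }]
{P} ⇒ {PP}   [P -> P P]
{PP} ⇒ {SP}   [P -> S]
{SP} ⇒ {()P}   [S -> ( )]
{()P} ⇒ {()PP}   [P -> P P]
{()PP} ⇒ {()SP}   [P -> S]
{()SP} ⇒ {()(P)P}   [S -> ( P )]
{()(P)P} ⇒ {()()P}   [P -> epsilon]
{()()P} ⇒ {()()}   [P -> epsilon]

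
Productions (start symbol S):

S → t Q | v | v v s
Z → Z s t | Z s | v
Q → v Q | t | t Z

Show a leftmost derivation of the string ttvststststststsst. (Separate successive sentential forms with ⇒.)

S ⇒ tQ   [S → t Q]
tQ ⇒ ttZ   [Q → t Z]
ttZ ⇒ ttZst   [Z → Z s t]
ttZst ⇒ ttZsst   [Z → Z s]
ttZsst ⇒ ttZstsst   [Z → Z s t]
ttZstsst ⇒ ttZststsst   [Z → Z s t]
ttZststsst ⇒ ttZstststsst   [Z → Z s t]
ttZstststsst ⇒ ttZststststsst   [Z → Z s t]
ttZststststsst ⇒ ttZstststststsst   [Z → Z s t]
ttZstststststsst ⇒ ttZststststststsst   [Z → Z s t]
ttZststststststsst ⇒ ttvststststststsst   [Z → v]

S ⇒ tQ ⇒ ttZ ⇒ ttZst ⇒ ttZsst ⇒ ttZstsst ⇒ ttZststsst ⇒ ttZstststsst ⇒ ttZststststsst ⇒ ttZstststststsst ⇒ ttZststststststsst ⇒ ttvststststststsst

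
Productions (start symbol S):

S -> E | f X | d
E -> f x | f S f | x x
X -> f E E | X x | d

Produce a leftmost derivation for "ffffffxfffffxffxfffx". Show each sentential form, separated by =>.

S => fX   [S -> f X]
fX => ffEE   [X -> f E E]
ffEE => fffSfE   [E -> f S f]
fffSfE => ffffXfE   [S -> f X]
ffffXfE => fffffEEfE   [X -> f E E]
fffffEEfE => ffffffxEfE   [E -> f x]
ffffffxEfE => ffffffxfSffE   [E -> f S f]
ffffffxfSffE => ffffffxffXffE   [S -> f X]
ffffffxffXffE => ffffffxfffEEffE   [X -> f E E]
ffffffxfffEEffE => ffffffxffffSfEffE   [E -> f S f]
ffffffxffffSfEffE => ffffffxffffEfEffE   [S -> E]
ffffffxffffEfEffE => ffffffxfffffxfEffE   [E -> f x]
ffffffxfffffxfEffE => ffffffxfffffxffxffE   [E -> f x]
ffffffxfffffxffxffE => ffffffxfffffxffxfffx   [E -> f x]

S => fX => ffEE => fffSfE => ffffXfE => fffffEEfE => ffffffxEfE => ffffffxfSffE => ffffffxffXffE => ffffffxfffEEffE => ffffffxffffSfEffE => ffffffxffffEfEffE => ffffffxfffffxfEffE => ffffffxfffffxffxffE => ffffffxfffffxffxfffx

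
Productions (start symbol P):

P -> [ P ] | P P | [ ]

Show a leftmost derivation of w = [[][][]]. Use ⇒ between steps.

P ⇒ [P] ⇒ [PP] ⇒ [PPP] ⇒ [[]PP] ⇒ [[][]P] ⇒ [[][][]]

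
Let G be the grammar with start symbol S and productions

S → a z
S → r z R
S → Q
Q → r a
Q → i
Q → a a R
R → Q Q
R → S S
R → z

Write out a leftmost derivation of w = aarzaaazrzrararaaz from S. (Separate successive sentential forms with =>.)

S => Q => aaR => aaSS => aarzRS => aarzQQS => aarzaaRQS => aarzaaSSQS => aarzaaazSQS => aarzaaazrzRQS => aarzaaazrzQQQS => aarzaaazrzraQQS => aarzaaazrzraraQS => aarzaaazrzrararaS => aarzaaazrzrararaaz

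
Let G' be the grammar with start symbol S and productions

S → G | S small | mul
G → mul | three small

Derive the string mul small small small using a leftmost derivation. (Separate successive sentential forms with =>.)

S => S small   [S → S small]
S small => S small small   [S → S small]
S small small => S small small small   [S → S small]
S small small small => mul small small small   [S → mul]

S => S small => S small small => S small small small => mul small small small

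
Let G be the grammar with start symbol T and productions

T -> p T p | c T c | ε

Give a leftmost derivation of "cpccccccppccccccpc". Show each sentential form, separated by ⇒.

T ⇒ cTc ⇒ cpTpc ⇒ cpcTcpc ⇒ cpccTccpc ⇒ cpcccTcccpc ⇒ cpccccTccccpc ⇒ cpcccccTcccccpc ⇒ cpccccccTccccccpc ⇒ cpccccccpTpccccccpc ⇒ cpccccccppccccccpc

T ⇒ cTc   [T -> c T c]
cTc ⇒ cpTpc   [T -> p T p]
cpTpc ⇒ cpcTcpc   [T -> c T c]
cpcTcpc ⇒ cpccTccpc   [T -> c T c]
cpccTccpc ⇒ cpcccTcccpc   [T -> c T c]
cpcccTcccpc ⇒ cpccccTccccpc   [T -> c T c]
cpccccTccccpc ⇒ cpcccccTcccccpc   [T -> c T c]
cpcccccTcccccpc ⇒ cpccccccTccccccpc   [T -> c T c]
cpccccccTccccccpc ⇒ cpccccccpTpccccccpc   [T -> p T p]
cpccccccpTpccccccpc ⇒ cpccccccppccccccpc   [T -> ε]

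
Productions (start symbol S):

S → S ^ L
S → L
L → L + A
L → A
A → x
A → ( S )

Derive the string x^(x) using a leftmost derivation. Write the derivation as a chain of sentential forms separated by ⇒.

S ⇒ S^L   [S → S ^ L]
S^L ⇒ L^L   [S → L]
L^L ⇒ A^L   [L → A]
A^L ⇒ x^L   [A → x]
x^L ⇒ x^A   [L → A]
x^A ⇒ x^(S)   [A → ( S )]
x^(S) ⇒ x^(L)   [S → L]
x^(L) ⇒ x^(A)   [L → A]
x^(A) ⇒ x^(x)   [A → x]

S ⇒ S^L ⇒ L^L ⇒ A^L ⇒ x^L ⇒ x^A ⇒ x^(S) ⇒ x^(L) ⇒ x^(A) ⇒ x^(x)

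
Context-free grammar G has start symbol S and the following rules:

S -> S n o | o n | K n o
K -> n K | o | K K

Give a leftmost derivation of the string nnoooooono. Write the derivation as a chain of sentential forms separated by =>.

S=>Kno=>KKno=>nKKno=>nnKKno=>nnKKKno=>nnKKKKno=>nnKKKKKno=>nnKKKKKKno=>nnoKKKKKno=>nnooKKKKno=>nnoooKKKno=>nnooooKKno=>nnoooooKno=>nnoooooono

S => Kno   [S -> K n o]
Kno => KKno   [K -> K K]
KKno => nKKno   [K -> n K]
nKKno => nnKKno   [K -> n K]
nnKKno => nnKKKno   [K -> K K]
nnKKKno => nnKKKKno   [K -> K K]
nnKKKKno => nnKKKKKno   [K -> K K]
nnKKKKKno => nnKKKKKKno   [K -> K K]
nnKKKKKKno => nnoKKKKKno   [K -> o]
nnoKKKKKno => nnooKKKKno   [K -> o]
nnooKKKKno => nnoooKKKno   [K -> o]
nnoooKKKno => nnooooKKno   [K -> o]
nnooooKKno => nnoooooKno   [K -> o]
nnoooooKno => nnoooooono   [K -> o]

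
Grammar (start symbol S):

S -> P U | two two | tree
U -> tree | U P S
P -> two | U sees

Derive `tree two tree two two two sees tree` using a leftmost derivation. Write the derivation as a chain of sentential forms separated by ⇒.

S ⇒ P U ⇒ U sees U ⇒ U P S sees U ⇒ U P S P S sees U ⇒ tree P S P S sees U ⇒ tree two S P S sees U ⇒ tree two tree P S sees U ⇒ tree two tree two S sees U ⇒ tree two tree two two two sees U ⇒ tree two tree two two two sees tree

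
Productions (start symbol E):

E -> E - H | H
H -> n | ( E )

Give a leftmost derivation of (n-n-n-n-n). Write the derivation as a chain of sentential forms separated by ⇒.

E ⇒ H   [E -> H]
H ⇒ (E)   [H -> ( E )]
(E) ⇒ (E-H)   [E -> E - H]
(E-H) ⇒ (E-H-H)   [E -> E - H]
(E-H-H) ⇒ (E-H-H-H)   [E -> E - H]
(E-H-H-H) ⇒ (E-H-H-H-H)   [E -> E - H]
(E-H-H-H-H) ⇒ (H-H-H-H-H)   [E -> H]
(H-H-H-H-H) ⇒ (n-H-H-H-H)   [H -> n]
(n-H-H-H-H) ⇒ (n-n-H-H-H)   [H -> n]
(n-n-H-H-H) ⇒ (n-n-n-H-H)   [H -> n]
(n-n-n-H-H) ⇒ (n-n-n-n-H)   [H -> n]
(n-n-n-n-H) ⇒ (n-n-n-n-n)   [H -> n]

E ⇒ H ⇒ (E) ⇒ (E-H) ⇒ (E-H-H) ⇒ (E-H-H-H) ⇒ (E-H-H-H-H) ⇒ (H-H-H-H-H) ⇒ (n-H-H-H-H) ⇒ (n-n-H-H-H) ⇒ (n-n-n-H-H) ⇒ (n-n-n-n-H) ⇒ (n-n-n-n-n)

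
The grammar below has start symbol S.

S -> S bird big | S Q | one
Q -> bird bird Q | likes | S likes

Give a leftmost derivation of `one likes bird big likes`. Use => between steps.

S => S Q => S bird big Q => S Q bird big Q => one Q bird big Q => one likes bird big Q => one likes bird big likes

S => S Q   [S -> S Q]
S Q => S bird big Q   [S -> S bird big]
S bird big Q => S Q bird big Q   [S -> S Q]
S Q bird big Q => one Q bird big Q   [S -> one]
one Q bird big Q => one likes bird big Q   [Q -> likes]
one likes bird big Q => one likes bird big likes   [Q -> likes]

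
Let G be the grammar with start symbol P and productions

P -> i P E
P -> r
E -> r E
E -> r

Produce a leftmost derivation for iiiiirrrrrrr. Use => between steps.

P=>iPE=>iiPEE=>iiiPEEE=>iiiiPEEEE=>iiiiiPEEEEE=>iiiiirEEEEE=>iiiiirrEEEE=>iiiiirrrEEE=>iiiiirrrrEEE=>iiiiirrrrrEE=>iiiiirrrrrrE=>iiiiirrrrrrr

P => iPE   [P -> i P E]
iPE => iiPEE   [P -> i P E]
iiPEE => iiiPEEE   [P -> i P E]
iiiPEEE => iiiiPEEEE   [P -> i P E]
iiiiPEEEE => iiiiiPEEEEE   [P -> i P E]
iiiiiPEEEEE => iiiiirEEEEE   [P -> r]
iiiiirEEEEE => iiiiirrEEEE   [E -> r]
iiiiirrEEEE => iiiiirrrEEE   [E -> r]
iiiiirrrEEE => iiiiirrrrEEE   [E -> r E]
iiiiirrrrEEE => iiiiirrrrrEE   [E -> r]
iiiiirrrrrEE => iiiiirrrrrrE   [E -> r]
iiiiirrrrrrE => iiiiirrrrrrr   [E -> r]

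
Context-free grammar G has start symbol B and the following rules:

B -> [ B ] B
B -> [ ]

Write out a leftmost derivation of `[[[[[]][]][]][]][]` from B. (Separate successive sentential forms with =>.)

B=>[B]B=>[[B]B]B=>[[[B]B]B]B=>[[[[B]B]B]B]B=>[[[[[]]B]B]B]B=>[[[[[]][]]B]B]B=>[[[[[]][]][]]B]B=>[[[[[]][]][]][]]B=>[[[[[]][]][]][]][]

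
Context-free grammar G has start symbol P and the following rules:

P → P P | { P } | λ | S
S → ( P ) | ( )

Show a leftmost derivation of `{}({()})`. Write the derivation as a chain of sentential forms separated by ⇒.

P ⇒ PP ⇒ PPP ⇒ {P}PP ⇒ {}PP ⇒ {}SP ⇒ {}(P)P ⇒ {}(PP)P ⇒ {}({P}P)P ⇒ {}({S}P)P ⇒ {}({()}P)P ⇒ {}({()})P ⇒ {}({()})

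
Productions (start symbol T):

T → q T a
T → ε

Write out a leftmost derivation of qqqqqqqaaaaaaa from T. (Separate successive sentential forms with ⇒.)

T ⇒ qTa   [T → q T a]
qTa ⇒ qqTaa   [T → q T a]
qqTaa ⇒ qqqTaaa   [T → q T a]
qqqTaaa ⇒ qqqqTaaaa   [T → q T a]
qqqqTaaaa ⇒ qqqqqTaaaaa   [T → q T a]
qqqqqTaaaaa ⇒ qqqqqqTaaaaaa   [T → q T a]
qqqqqqTaaaaaa ⇒ qqqqqqqTaaaaaaa   [T → q T a]
qqqqqqqTaaaaaaa ⇒ qqqqqqqaaaaaaa   [T → ε]

T ⇒ qTa ⇒ qqTaa ⇒ qqqTaaa ⇒ qqqqTaaaa ⇒ qqqqqTaaaaa ⇒ qqqqqqTaaaaaa ⇒ qqqqqqqTaaaaaaa ⇒ qqqqqqqaaaaaaa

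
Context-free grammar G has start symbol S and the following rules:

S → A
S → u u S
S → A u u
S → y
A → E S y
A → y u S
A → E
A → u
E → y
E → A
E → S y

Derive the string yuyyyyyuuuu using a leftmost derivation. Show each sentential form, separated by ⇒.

S ⇒ Auu   [S → A u u]
Auu ⇒ yuSuu   [A → y u S]
yuSuu ⇒ yuAuuuu   [S → A u u]
yuAuuuu ⇒ yuEuuuu   [A → E]
yuEuuuu ⇒ yuSyuuuu   [E → S y]
yuSyuuuu ⇒ yuAyuuuu   [S → A]
yuAyuuuu ⇒ yuESyyuuuu   [A → E S y]
yuESyyuuuu ⇒ yuSySyyuuuu   [E → S y]
yuSySyyuuuu ⇒ yuyySyyuuuu   [S → y]
yuyySyyuuuu ⇒ yuyyyyyuuuu   [S → y]

S⇒Auu⇒yuSuu⇒yuAuuuu⇒yuEuuuu⇒yuSyuuuu⇒yuAyuuuu⇒yuESyyuuuu⇒yuSySyyuuuu⇒yuyySyyuuuu⇒yuyyyyyuuuu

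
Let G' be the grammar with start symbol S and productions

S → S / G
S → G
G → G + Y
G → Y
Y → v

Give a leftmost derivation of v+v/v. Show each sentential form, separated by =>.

S => S/G   [S → S / G]
S/G => G/G   [S → G]
G/G => G+Y/G   [G → G + Y]
G+Y/G => Y+Y/G   [G → Y]
Y+Y/G => v+Y/G   [Y → v]
v+Y/G => v+v/G   [Y → v]
v+v/G => v+v/Y   [G → Y]
v+v/Y => v+v/v   [Y → v]

S=>S/G=>G/G=>G+Y/G=>Y+Y/G=>v+Y/G=>v+v/G=>v+v/Y=>v+v/v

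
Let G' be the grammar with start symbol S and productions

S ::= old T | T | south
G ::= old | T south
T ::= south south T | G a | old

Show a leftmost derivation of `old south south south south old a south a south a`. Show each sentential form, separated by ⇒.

S ⇒ old T   [S ::= old T]
old T ⇒ old G a   [T ::= G a]
old G a ⇒ old T south a   [G ::= T south]
old T south a ⇒ old G a south a   [T ::= G a]
old G a south a ⇒ old T south a south a   [G ::= T south]
old T south a south a ⇒ old south south T south a south a   [T ::= south south T]
old south south T south a south a ⇒ old south south south south T south a south a   [T ::= south south T]
old south south south south T south a south a ⇒ old south south south south G a south a south a   [T ::= G a]
old south south south south G a south a south a ⇒ old south south south south old a south a south a   [G ::= old]

S ⇒ old T ⇒ old G a ⇒ old T south a ⇒ old G a south a ⇒ old T south a south a ⇒ old south south T south a south a ⇒ old south south south south T south a south a ⇒ old south south south south G a south a south a ⇒ old south south south south old a south a south a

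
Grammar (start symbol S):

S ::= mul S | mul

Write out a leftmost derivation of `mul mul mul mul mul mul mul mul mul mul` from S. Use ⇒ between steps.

S ⇒ mul S ⇒ mul mul S ⇒ mul mul mul S ⇒ mul mul mul mul S ⇒ mul mul mul mul mul S ⇒ mul mul mul mul mul mul S ⇒ mul mul mul mul mul mul mul S ⇒ mul mul mul mul mul mul mul mul S ⇒ mul mul mul mul mul mul mul mul mul S ⇒ mul mul mul mul mul mul mul mul mul mul

S ⇒ mul S   [S ::= mul S]
mul S ⇒ mul mul S   [S ::= mul S]
mul mul S ⇒ mul mul mul S   [S ::= mul S]
mul mul mul S ⇒ mul mul mul mul S   [S ::= mul S]
mul mul mul mul S ⇒ mul mul mul mul mul S   [S ::= mul S]
mul mul mul mul mul S ⇒ mul mul mul mul mul mul S   [S ::= mul S]
mul mul mul mul mul mul S ⇒ mul mul mul mul mul mul mul S   [S ::= mul S]
mul mul mul mul mul mul mul S ⇒ mul mul mul mul mul mul mul mul S   [S ::= mul S]
mul mul mul mul mul mul mul mul S ⇒ mul mul mul mul mul mul mul mul mul S   [S ::= mul S]
mul mul mul mul mul mul mul mul mul S ⇒ mul mul mul mul mul mul mul mul mul mul   [S ::= mul]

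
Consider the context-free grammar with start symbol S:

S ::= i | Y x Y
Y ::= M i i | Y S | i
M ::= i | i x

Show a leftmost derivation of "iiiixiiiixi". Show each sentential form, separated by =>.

S => YxY => YSxY => YSSxY => iSSxY => iYxYSxY => iMiixYSxY => iiiixYSxY => iiiixYSSxY => iiiixYSSSxY => iiiixiSSSxY => iiiixiiSSxY => iiiixiiiSxY => iiiixiiiixY => iiiixiiiixi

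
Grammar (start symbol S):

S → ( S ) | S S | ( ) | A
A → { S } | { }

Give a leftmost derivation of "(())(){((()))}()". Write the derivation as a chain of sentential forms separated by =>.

S => SS => SSS => (S)SS => (())SS => (())()S => (())()SS => (())()AS => (())(){S}S => (())(){(S)}S => (())(){((S))}S => (())(){((()))}S => (())(){((()))}()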